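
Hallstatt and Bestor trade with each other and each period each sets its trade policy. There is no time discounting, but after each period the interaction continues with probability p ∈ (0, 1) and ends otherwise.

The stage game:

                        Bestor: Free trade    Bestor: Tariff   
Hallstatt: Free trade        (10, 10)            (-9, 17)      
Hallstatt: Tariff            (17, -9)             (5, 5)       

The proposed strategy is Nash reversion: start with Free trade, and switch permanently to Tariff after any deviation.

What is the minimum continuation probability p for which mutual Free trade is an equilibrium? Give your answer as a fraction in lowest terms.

With no time discounting, the continuation probability p plays the role of the discount factor.
Grim-trigger IC: 10/(1−p) ≥ 17 + 5p/(1−p) ⇒ p ≥ (17−10)/(17−5) = 7/12.

7/12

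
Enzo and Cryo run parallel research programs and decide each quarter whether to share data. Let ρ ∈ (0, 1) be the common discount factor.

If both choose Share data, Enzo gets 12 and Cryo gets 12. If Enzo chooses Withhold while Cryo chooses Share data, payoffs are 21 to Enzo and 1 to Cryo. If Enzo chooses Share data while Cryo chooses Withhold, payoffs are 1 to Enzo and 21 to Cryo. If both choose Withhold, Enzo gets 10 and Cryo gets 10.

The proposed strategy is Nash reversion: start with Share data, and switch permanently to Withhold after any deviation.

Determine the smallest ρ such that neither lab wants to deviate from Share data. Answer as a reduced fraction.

9/11

One-period gain from deviating is 21 − 12 = 9. The loss is 12 − 10 = 2 in every subsequent period, with present value 2·ρ/(1−ρ).
Deviation is unprofitable when 2·ρ/(1−ρ) ≥ 9, i.e. ρ/(1−ρ) ≥ 9/2.
Equivalently ρ ≥ 9/(9+2) = 9/11.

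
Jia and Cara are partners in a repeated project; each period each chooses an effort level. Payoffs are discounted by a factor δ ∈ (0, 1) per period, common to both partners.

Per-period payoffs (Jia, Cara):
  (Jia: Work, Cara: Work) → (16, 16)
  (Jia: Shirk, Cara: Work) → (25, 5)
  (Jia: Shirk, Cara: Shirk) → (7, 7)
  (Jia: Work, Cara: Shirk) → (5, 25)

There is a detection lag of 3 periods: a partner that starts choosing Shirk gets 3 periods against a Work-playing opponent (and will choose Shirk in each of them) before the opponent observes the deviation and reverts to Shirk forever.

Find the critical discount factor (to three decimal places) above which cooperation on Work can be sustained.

Deviating for the 3 undetected periods gains 25−16 = 9 per period over cooperation, then loses 16−7 = 9 per period forever once punishment starts.
Gain: 9(1 + δ + … + δ^2); loss: 9·δ^3/(1−δ).
No profitable deviation ⇔ 9(1−δ^3) ≤ 9·δ^3, i.e. δ^3 ≥ 9/(9+9) = 1/2.
Hence δ ≥ (1/2)^(1/3) ≈ 0.794.

0.794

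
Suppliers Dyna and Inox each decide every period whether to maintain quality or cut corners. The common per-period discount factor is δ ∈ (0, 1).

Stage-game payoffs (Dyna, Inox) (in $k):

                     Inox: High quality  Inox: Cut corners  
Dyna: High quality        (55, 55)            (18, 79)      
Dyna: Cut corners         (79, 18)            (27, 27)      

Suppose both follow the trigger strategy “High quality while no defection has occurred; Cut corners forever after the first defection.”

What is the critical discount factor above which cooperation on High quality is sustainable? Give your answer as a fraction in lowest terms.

Cooperation forever yields 55 each period: 55/(1−δ).
Deviating yields 79 once, then 27 forever: 79 + 27δ/(1−δ).
No profitable deviation requires 55/(1−δ) ≥ 79 + 27δ/(1−δ).
Multiplying by (1−δ): 55 ≥ 79(1−δ) + 27δ = 79 − 52δ.
So 52δ ≥ 24, i.e. δ ≥ 24/52 = 6/13.

6/13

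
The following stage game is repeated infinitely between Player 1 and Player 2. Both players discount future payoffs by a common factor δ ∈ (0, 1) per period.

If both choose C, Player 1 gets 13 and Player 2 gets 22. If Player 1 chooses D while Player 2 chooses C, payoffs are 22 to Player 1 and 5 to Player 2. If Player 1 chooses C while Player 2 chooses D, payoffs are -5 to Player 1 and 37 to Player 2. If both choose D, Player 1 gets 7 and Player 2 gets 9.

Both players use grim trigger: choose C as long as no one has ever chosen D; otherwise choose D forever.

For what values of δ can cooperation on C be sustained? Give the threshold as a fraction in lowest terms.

3/5

For Player 1: deviation gain 22−13 = 9, per-period punishment loss 13−7 = 6. IC gives δ ≥ 9/15 = 3/5.
For Player 2: gain 15, loss 13 per period, so δ ≥ 15/28.
The tighter constraint is Player 1's, so cooperation needs δ ≥ 3/5.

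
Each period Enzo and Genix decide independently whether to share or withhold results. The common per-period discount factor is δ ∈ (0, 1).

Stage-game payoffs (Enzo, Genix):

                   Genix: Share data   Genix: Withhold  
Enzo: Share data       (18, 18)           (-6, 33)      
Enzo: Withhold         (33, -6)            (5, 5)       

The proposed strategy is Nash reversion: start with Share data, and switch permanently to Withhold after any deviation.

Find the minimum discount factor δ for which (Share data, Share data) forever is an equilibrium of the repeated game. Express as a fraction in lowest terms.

Under grim trigger the critical discount factor is (T−C)/(T−P) with T = 33, C = 18, P = 5.
δ* = (33−18)/(33−5) = 15/28.

15/28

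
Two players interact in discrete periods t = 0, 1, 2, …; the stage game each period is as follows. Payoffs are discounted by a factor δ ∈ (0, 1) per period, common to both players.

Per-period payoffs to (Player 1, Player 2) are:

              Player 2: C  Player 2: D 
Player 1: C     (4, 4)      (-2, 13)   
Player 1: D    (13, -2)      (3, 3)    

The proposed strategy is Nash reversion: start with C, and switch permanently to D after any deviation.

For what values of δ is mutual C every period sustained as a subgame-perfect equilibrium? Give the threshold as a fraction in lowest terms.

4/(1−δ) ≥ 13 + 3δ/(1−δ)
4 ≥ 13 − 10δ
δ ≥ 9/10.

9/10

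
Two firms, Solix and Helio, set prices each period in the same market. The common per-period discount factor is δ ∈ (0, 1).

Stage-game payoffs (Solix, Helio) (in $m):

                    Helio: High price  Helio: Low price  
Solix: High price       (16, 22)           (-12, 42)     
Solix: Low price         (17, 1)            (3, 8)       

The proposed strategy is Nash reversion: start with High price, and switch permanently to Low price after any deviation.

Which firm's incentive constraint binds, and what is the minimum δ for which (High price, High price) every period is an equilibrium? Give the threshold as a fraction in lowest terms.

Solix: cooperation gives 16 each period; deviation gives 17 once then 3 forever.
  16/(1−δ) ≥ 17 + 3δ/(1−δ) ⇒ δ ≥ 1/14.
Helio: cooperation gives 22 each period; deviation gives 42 once then 8 forever.
  δ ≥ 20/34 = 10/17.
Both must hold, so the binding constraint is Helio's: δ ≥ 10/17.

Helio; δ ≥ 10/17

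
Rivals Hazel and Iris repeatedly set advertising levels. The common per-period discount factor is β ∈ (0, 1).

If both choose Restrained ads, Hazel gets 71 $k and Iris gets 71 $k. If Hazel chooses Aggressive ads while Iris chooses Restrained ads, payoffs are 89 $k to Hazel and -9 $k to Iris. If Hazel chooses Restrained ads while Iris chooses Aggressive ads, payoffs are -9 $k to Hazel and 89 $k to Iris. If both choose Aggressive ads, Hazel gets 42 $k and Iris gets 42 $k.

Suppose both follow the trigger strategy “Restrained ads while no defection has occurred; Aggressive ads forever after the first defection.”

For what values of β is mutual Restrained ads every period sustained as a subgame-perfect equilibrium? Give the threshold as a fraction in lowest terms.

18/47

One-period gain from deviating is 89 − 71 = 18. The loss is 71 − 42 = 29 in every subsequent period, with present value 29·β/(1−β).
Deviation is unprofitable when 29·β/(1−β) ≥ 18, i.e. β/(1−β) ≥ 18/29.
Equivalently β ≥ 18/(18+29) = 18/47.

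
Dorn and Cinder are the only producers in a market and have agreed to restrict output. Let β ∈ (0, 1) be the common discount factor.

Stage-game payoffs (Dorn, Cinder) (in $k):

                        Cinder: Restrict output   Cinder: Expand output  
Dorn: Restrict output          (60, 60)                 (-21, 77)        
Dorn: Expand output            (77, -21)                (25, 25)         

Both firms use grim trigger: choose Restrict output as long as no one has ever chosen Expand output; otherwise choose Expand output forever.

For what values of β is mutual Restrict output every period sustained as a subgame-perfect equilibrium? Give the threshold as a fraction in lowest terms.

17/52

One-period gain from deviating is 77 − 60 = 17. The loss is 60 − 25 = 35 in every subsequent period, with present value 35·β/(1−β).
Deviation is unprofitable when 35·β/(1−β) ≥ 17, i.e. β/(1−β) ≥ 17/35.
Equivalently β ≥ 17/(17+35) = 17/52.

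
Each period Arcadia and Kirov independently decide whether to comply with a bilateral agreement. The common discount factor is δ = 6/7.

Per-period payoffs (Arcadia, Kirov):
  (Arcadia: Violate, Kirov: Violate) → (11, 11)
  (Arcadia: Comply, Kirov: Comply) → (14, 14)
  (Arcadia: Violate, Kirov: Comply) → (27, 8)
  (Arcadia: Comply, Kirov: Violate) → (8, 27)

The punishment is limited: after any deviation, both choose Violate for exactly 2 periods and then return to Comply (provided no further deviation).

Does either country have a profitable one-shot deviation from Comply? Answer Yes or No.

A one-shot deviation gives 27 now, then 11 for 2 periods, then back to 14.
Gain from deviating: (27−14) today; loss: (14−11) in each of the next 2 periods.
No-deviation condition: (14−11)(δ+…+δ^2) ≥ 27−14, i.e. δ+…+δ^2 ≥ 13/3.
At δ = 6/7: δ+…+δ^2 = 1.5918 < 4.3333.
So cooperation is not sustainable.

Yes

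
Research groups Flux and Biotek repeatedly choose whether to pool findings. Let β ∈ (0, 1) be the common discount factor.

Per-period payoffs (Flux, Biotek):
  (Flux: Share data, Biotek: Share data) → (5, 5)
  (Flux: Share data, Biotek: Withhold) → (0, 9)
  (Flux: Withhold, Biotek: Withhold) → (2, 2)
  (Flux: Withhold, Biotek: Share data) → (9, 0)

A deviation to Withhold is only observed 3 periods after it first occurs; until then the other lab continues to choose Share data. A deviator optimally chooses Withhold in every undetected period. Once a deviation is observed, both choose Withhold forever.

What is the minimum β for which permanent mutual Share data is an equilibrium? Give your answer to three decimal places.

0.830

A deviator earns 9 for 3 periods, then 2 forever; cooperating earns 5 forever. Multiplying the IC by (1−β):
5 ≥ 9(1−β^3) + 2β^3, so 7·β^3 ≥ 4 and β^3 ≥ 4/7.
β ≥ (4/7)^(1/3) ≈ 0.830.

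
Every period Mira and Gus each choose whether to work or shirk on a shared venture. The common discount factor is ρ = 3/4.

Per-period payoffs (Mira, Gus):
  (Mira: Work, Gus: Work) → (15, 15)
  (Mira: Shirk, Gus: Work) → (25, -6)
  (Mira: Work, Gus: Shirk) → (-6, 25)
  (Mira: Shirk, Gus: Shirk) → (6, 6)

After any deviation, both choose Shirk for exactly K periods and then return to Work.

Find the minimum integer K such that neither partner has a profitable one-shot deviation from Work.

2

IC: ρ(1−ρ^K)/(1−ρ) ≥ (25−15)/(15−6) = 10/9.
With ρ = 3/4: need 1 − ρ^K ≥ 10/9·(1−3/4)/(3/4), i.e. ρ^K ≤ 0.6296.
Since (3/4)^1 = 0.7500 and (3/4)^2 = 0.5625, the smallest such K is 2.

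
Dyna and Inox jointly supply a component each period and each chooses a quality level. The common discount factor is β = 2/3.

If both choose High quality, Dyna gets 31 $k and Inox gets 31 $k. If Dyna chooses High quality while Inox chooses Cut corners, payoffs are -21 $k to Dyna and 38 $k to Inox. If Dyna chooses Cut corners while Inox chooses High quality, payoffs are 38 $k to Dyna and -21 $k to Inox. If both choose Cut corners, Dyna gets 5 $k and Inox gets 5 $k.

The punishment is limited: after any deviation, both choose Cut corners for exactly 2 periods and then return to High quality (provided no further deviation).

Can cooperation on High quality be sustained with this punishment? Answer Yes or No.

Comparing payoff streams over the 3 periods until play realigns: cooperate → 31(1+β+…+β^2); deviate → 38 + 5(β+…+β^2).
Cooperation is sustained iff (31−5)(β+…+β^2) ≥ 38−31.
β+…+β^2 = 2/3·(1−(2/3)^2)/(1−2/3) = 1.1111, and (38−31)/(31−5) = 0.2692.
1.1111 ≥ 0.2692, so cooperation is sustainable.

Yes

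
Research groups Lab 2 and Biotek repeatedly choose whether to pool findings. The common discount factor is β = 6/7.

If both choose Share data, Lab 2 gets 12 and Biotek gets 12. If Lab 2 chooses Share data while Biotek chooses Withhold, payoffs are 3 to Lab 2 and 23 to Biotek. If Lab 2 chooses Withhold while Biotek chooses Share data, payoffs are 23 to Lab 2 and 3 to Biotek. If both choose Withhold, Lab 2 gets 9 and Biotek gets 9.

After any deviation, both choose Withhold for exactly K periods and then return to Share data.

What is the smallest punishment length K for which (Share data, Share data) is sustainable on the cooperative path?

IC: β(1−β^K)/(1−β) ≥ (23−12)/(12−9) = 11/3.
With β = 6/7: need 1 − β^K ≥ 11/3·(1−6/7)/(6/7), i.e. β^K ≤ 0.3889.
Since (6/7)^6 = 0.3966 and (6/7)^7 = 0.3399, the smallest such K is 7.

7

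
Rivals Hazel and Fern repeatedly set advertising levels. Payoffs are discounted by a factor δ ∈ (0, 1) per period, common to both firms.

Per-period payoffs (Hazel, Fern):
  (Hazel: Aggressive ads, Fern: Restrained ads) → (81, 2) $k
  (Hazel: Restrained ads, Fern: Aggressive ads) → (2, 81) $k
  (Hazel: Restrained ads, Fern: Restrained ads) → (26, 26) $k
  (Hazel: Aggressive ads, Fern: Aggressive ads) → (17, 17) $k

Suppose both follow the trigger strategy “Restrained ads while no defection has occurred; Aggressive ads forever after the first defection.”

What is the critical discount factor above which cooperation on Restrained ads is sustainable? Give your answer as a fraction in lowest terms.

Cooperation forever yields 26 each period: 26/(1−δ).
Deviating yields 81 once, then 17 forever: 81 + 17δ/(1−δ).
No profitable deviation requires 26/(1−δ) ≥ 81 + 17δ/(1−δ).
Multiplying by (1−δ): 26 ≥ 81(1−δ) + 17δ = 81 − 64δ.
So 64δ ≥ 55, i.e. δ ≥ 55/64.

55/64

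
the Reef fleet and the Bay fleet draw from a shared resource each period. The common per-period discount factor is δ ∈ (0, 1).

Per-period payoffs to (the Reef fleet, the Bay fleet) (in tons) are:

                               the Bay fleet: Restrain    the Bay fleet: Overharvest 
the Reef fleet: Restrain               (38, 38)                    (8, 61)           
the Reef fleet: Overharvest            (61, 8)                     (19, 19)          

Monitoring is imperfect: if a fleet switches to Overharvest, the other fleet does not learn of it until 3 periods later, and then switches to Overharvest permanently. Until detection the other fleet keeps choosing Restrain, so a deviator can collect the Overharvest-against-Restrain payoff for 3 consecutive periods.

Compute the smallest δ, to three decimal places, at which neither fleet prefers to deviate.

0.818

The best deviation is to choose Overharvest for all 3 undetected periods, earning 61 each, then 19 forever once detected.
Deviation value: 61(1−δ^3)/(1−δ) + 19δ^3/(1−δ); cooperation value: 38/(1−δ).
IC: 38 ≥ 61(1−δ^3) + 19δ^3 = 61 − 42δ^3.
So δ^3 ≥ 23/42, giving δ ≥ (23/42)^(1/3) ≈ 0.818.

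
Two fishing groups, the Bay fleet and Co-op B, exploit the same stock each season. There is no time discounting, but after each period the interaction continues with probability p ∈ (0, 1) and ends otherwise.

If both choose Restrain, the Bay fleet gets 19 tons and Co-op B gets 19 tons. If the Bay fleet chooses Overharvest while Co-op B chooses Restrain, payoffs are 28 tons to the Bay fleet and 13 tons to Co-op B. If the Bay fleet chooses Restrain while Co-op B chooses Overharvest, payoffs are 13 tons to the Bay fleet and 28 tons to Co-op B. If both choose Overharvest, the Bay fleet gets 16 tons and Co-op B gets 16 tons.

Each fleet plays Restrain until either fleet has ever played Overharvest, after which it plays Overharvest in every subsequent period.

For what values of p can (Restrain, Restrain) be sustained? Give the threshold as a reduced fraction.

3/4

With no time discounting, the continuation probability p plays the role of the discount factor.
Grim-trigger IC: 19/(1−p) ≥ 28 + 16p/(1−p) ⇒ p ≥ (28−19)/(28−16) = 3/4.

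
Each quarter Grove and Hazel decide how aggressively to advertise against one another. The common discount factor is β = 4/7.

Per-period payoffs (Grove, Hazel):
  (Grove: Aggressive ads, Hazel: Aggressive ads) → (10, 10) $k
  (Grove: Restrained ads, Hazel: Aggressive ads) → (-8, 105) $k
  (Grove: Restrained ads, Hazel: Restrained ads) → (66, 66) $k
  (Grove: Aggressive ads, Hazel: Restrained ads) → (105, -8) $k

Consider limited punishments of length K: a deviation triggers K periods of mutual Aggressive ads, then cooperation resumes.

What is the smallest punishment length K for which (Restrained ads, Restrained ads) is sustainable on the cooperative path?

IC: β(1−β^K)/(1−β) ≥ (105−66)/(66−10) = 39/56.
With β = 4/7: need 1 − β^K ≥ 39/56·(1−4/7)/(4/7), i.e. β^K ≤ 0.4777.
Since (4/7)^1 = 0.5714 and (4/7)^2 = 0.3265, the smallest such K is 2.

2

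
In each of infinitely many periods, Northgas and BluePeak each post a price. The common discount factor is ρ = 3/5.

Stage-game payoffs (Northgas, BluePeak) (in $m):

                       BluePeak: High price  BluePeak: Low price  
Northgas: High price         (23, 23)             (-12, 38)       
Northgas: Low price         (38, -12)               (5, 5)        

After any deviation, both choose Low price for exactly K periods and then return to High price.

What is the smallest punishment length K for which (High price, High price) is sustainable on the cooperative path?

2

No profitable deviation requires (23−5)(ρ+…+ρ^K) ≥ 38−23, i.e. ρ+…+ρ^K ≥ 5/6 ≈ 0.8333.
With ρ = 3/5, the partial sums are K=1: 0.6000, K=2: 0.9600.
K = 2 is the first length at which the sum reaches 0.8333.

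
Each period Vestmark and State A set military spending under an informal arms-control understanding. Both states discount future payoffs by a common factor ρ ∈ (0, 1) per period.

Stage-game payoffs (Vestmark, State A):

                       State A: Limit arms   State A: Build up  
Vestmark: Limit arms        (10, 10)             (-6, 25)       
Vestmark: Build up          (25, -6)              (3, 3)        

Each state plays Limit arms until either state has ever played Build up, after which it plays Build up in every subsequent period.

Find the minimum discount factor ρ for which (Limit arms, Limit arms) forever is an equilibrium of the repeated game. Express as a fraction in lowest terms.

15/22

10/(1−ρ) ≥ 25 + 3ρ/(1−ρ)
10 ≥ 25 − 22ρ
ρ ≥ 15/22.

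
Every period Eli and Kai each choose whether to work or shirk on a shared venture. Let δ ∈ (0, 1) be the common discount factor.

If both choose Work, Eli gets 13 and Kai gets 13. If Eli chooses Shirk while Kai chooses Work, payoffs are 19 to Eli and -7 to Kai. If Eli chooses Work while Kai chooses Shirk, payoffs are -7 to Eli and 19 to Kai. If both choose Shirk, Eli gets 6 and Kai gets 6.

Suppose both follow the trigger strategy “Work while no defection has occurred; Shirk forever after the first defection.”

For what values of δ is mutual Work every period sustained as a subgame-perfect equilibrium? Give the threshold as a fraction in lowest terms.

6/13

Cooperation forever yields 13 each period: 13/(1−δ).
Deviating yields 19 once, then 6 forever: 19 + 6δ/(1−δ).
No profitable deviation requires 13/(1−δ) ≥ 19 + 6δ/(1−δ).
Multiplying by (1−δ): 13 ≥ 19(1−δ) + 6δ = 19 − 13δ.
So 13δ ≥ 6, i.e. δ ≥ 6/13.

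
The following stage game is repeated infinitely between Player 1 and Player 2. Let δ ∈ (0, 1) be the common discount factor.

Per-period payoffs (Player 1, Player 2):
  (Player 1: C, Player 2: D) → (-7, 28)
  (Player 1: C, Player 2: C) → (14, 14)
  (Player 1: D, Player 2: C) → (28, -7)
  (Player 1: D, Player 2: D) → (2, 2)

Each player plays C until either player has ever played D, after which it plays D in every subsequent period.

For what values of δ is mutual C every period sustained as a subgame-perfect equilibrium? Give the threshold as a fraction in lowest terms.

One-period gain from deviating is 28 − 14 = 14. The loss is 14 − 2 = 12 in every subsequent period, with present value 12·δ/(1−δ).
Deviation is unprofitable when 12·δ/(1−δ) ≥ 14, i.e. δ/(1−δ) ≥ 7/6.
Equivalently δ ≥ 14/(14+12) = 7/13.

7/13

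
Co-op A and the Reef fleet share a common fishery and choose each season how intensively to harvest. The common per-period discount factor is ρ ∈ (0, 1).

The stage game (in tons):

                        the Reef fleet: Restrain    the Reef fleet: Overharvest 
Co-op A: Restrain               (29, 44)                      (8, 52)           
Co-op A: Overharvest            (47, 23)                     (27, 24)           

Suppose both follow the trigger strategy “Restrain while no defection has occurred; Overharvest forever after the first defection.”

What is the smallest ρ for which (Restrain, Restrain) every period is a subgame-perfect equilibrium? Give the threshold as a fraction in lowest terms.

Co-op A: cooperation gives 29 each period; deviation gives 47 once then 27 forever.
  29/(1−ρ) ≥ 47 + 27ρ/(1−ρ) ⇒ ρ ≥ 18/20 = 9/10.
the Reef fleet: cooperation gives 44 each period; deviation gives 52 once then 24 forever.
  ρ ≥ 8/28 = 2/7.
Both must hold, so the binding constraint is Co-op A's: ρ ≥ 9/10.

9/10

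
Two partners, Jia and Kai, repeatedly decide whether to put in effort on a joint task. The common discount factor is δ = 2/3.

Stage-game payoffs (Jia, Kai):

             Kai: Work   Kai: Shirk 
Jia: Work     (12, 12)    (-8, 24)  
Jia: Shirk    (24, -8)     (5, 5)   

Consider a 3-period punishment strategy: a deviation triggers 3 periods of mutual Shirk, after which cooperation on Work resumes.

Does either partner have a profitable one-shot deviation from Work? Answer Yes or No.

Comparing payoff streams over the 4 periods until play realigns: cooperate → 12(1+δ+…+δ^3); deviate → 24 + 5(δ+…+δ^3).
Cooperation is sustained iff (12−5)(δ+…+δ^3) ≥ 24−12.
δ+…+δ^3 = 2/3·(1−(2/3)^3)/(1−2/3) = 1.4074, and (24−12)/(12−5) = 1.7143.
1.4074 < 1.7143, so cooperation is not sustainable.

Yes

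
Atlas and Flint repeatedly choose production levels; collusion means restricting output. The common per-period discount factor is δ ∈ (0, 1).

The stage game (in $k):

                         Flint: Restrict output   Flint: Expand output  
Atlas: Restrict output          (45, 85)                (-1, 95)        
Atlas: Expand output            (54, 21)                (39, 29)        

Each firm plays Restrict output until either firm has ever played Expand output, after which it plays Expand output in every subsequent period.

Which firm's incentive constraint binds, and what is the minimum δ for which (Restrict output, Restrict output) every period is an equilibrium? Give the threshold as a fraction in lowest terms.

Atlas; δ ≥ 3/5

Atlas's threshold: (54−45)/(54−39) = 3/5.
Flint's threshold: (95−85)/(95−29) = 5/33.
3/5 > 5/33, so Atlas binds and δ* = 3/5.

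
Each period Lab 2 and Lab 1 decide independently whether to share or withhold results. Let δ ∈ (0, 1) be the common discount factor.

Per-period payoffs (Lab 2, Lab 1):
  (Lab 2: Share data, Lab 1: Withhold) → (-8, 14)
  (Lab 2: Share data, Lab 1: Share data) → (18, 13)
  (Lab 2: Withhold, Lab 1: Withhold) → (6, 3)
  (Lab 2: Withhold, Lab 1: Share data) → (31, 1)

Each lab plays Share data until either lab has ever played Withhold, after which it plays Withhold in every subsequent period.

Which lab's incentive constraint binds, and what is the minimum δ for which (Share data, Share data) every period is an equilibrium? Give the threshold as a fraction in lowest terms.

Lab 2; δ ≥ 13/25

Lab 2's threshold: (31−18)/(31−6) = 13/25.
Lab 1's threshold: (14−13)/(14−3) = 1/11.
13/25 > 1/11, so Lab 2 binds and δ* = 13/25.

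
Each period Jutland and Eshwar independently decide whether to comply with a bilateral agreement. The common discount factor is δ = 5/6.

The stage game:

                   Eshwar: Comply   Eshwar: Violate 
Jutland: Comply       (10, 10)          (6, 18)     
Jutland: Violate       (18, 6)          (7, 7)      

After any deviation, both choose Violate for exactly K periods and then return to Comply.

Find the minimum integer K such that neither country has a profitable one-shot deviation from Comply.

5

IC: δ(1−δ^K)/(1−δ) ≥ (18−10)/(10−7) = 8/3.
With δ = 5/6: need 1 − δ^K ≥ 8/3·(1−5/6)/(5/6), i.e. δ^K ≤ 0.4667.
Since (5/6)^4 = 0.4823 and (5/6)^5 = 0.4019, the smallest such K is 5.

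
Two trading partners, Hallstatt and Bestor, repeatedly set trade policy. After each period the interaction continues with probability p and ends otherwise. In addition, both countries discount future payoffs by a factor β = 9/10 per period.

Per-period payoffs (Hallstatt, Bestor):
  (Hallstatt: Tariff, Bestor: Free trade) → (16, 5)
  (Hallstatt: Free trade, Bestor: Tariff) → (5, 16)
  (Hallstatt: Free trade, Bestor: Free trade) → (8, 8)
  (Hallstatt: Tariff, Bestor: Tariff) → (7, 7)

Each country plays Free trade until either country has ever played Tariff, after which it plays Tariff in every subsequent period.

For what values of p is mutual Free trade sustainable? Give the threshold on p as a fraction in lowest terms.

80/81

Expected continuation weight on next period's payoff is β·p = 9/10·p, which plays the role of the discount factor.
Cooperation requires 9/10·p ≥ (16−8)/(16−7) = 8/9, hence p ≥ 80/81.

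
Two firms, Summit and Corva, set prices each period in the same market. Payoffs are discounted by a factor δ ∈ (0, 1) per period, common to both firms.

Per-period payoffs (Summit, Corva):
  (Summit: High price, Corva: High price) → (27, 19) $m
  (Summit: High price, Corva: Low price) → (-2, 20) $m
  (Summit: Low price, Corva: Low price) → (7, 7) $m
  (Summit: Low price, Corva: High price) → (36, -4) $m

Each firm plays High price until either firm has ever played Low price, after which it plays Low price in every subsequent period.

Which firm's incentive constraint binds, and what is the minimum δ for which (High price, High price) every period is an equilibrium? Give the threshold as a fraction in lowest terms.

Summit; δ ≥ 9/29

Summit: cooperation gives 27 each period; deviation gives 36 once then 7 forever.
  27/(1−δ) ≥ 36 + 7δ/(1−δ) ⇒ δ ≥ 9/29.
Corva: cooperation gives 19 each period; deviation gives 20 once then 7 forever.
  δ ≥ 1/13.
Both must hold, so the binding constraint is Summit's: δ ≥ 9/29.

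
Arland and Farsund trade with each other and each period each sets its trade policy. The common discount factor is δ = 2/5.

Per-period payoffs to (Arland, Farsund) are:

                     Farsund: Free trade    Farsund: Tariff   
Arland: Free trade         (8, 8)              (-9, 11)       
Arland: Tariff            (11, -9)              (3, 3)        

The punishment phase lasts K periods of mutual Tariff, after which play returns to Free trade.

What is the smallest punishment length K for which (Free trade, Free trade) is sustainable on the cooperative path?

3

Need Σ_{k=1}^{K} δ^k ≥ (11−8)/(8−3) = 0.6000 at δ = 2/5.
At K = 2 the sum is 0.5600 < 0.6000; at K = 3 it is 0.6240 ≥ 0.6000.
So the minimum punishment length is K = 3.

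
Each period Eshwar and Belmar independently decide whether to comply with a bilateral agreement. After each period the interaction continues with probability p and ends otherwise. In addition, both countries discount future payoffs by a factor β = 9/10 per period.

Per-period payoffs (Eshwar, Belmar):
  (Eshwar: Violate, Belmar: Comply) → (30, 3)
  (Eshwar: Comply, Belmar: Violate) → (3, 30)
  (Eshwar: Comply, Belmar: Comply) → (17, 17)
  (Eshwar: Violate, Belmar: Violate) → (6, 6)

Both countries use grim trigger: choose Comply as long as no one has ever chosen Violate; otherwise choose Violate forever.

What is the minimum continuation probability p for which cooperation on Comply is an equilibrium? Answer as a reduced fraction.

Expected continuation weight on next period's payoff is β·p = 9/10·p, which plays the role of the discount factor.
Cooperation requires 9/10·p ≥ (30−17)/(30−6) = 13/24, hence p ≥ 65/108.

65/108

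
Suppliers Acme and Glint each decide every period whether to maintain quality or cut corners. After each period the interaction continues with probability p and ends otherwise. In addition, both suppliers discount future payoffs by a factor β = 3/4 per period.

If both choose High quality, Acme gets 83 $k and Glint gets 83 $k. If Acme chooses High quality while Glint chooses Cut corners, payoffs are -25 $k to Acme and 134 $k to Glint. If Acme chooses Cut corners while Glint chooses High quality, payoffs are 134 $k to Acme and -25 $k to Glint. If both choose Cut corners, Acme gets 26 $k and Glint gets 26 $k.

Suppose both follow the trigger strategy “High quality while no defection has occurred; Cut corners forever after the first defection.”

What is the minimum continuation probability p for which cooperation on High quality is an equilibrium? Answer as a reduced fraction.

Expected continuation weight on next period's payoff is β·p = 3/4·p, which plays the role of the discount factor.
Cooperation requires 3/4·p ≥ (134−83)/(134−26) = 17/36, hence p ≥ 17/27.

17/27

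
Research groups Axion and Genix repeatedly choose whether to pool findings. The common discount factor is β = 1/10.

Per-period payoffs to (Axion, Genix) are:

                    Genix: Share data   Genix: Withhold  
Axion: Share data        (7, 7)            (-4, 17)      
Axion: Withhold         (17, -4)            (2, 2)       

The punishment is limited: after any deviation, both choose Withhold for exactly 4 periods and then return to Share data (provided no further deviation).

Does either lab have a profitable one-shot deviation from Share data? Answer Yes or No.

IC: β+…+β^4 ≥ (17−7)/(7−2) = 2.
At β = 1/10: partial sum = 0.1111 < 2.0000. Cooperation not sustainable.

Yes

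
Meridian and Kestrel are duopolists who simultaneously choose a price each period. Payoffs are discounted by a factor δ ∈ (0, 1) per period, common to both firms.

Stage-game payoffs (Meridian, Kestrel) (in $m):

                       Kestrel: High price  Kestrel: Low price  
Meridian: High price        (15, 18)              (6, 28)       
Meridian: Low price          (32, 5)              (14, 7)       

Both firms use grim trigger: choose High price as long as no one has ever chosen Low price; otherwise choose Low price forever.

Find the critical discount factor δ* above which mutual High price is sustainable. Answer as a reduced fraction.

17/18

Meridian's threshold: (32−15)/(32−14) = 17/18.
Kestrel's threshold: (28−18)/(28−7) = 10/21.
17/18 > 10/21, so Meridian binds and δ* = 17/18.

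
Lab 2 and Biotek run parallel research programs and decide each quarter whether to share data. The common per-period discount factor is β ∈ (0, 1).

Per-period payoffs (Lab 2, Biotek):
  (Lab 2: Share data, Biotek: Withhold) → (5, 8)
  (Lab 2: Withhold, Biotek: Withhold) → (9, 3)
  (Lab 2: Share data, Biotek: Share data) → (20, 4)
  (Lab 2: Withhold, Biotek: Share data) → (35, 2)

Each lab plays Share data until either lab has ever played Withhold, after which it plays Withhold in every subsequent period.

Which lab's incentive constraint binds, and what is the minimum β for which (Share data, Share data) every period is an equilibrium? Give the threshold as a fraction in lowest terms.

Lab 2's threshold: (35−20)/(35−9) = 15/26.
Biotek's threshold: (8−4)/(8−3) = 4/5.
15/26 < 4/5, so Biotek binds and β* = 4/5.

Biotek; β ≥ 4/5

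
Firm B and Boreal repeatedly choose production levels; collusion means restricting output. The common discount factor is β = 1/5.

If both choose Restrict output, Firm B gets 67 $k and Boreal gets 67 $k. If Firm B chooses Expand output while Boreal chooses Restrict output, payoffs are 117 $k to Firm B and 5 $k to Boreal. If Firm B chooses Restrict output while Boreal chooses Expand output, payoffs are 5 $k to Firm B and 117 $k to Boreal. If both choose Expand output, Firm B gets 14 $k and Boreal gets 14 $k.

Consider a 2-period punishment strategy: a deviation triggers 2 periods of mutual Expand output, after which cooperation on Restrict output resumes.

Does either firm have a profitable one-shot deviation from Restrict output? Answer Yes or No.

Yes

Comparing payoff streams over the 3 periods until play realigns: cooperate → 67(1+β+…+β^2); deviate → 117 + 14(β+…+β^2).
Cooperation is sustained iff (67−14)(β+…+β^2) ≥ 117−67.
β+…+β^2 = 1/5·(1−(1/5)^2)/(1−1/5) = 0.2400, and (117−67)/(67−14) = 0.9434.
0.2400 < 0.9434, so cooperation is not sustainable.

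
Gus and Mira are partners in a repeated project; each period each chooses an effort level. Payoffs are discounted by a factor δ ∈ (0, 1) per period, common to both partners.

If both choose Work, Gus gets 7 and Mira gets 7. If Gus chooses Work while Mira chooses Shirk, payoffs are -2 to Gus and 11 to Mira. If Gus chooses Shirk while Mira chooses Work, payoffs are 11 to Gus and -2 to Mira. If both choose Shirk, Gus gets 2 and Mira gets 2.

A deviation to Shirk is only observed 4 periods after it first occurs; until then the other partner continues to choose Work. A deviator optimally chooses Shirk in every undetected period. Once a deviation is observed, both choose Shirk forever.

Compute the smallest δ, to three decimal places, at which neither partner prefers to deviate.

The best deviation is to choose Shirk for all 4 undetected periods, earning 11 each, then 2 forever once detected.
Deviation value: 11(1−δ^4)/(1−δ) + 2δ^4/(1−δ); cooperation value: 7/(1−δ).
IC: 7 ≥ 11(1−δ^4) + 2δ^4 = 11 − 9δ^4.
So δ^4 ≥ 4/9, giving δ ≥ (4/9)^(1/4) ≈ 0.816.

0.816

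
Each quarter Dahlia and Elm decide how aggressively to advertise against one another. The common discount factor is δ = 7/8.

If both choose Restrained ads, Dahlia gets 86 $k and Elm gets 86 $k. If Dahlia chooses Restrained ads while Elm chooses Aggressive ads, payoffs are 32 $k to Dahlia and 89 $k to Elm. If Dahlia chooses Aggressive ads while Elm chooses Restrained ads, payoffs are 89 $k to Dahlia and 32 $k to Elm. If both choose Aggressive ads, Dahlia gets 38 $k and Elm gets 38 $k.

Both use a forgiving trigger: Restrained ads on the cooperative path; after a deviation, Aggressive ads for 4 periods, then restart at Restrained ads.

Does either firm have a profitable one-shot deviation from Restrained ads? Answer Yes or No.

A one-shot deviation gives 89 now, then 38 for 4 periods, then back to 86.
Gain from deviating: (89−86) today; loss: (86−38) in each of the next 4 periods.
No-deviation condition: (86−38)(δ+…+δ^4) ≥ 89−86, i.e. δ+…+δ^4 ≥ 1/16.
At δ = 7/8: δ+…+δ^4 = 2.8967 ≥ 0.0625.
So cooperation is sustainable.

No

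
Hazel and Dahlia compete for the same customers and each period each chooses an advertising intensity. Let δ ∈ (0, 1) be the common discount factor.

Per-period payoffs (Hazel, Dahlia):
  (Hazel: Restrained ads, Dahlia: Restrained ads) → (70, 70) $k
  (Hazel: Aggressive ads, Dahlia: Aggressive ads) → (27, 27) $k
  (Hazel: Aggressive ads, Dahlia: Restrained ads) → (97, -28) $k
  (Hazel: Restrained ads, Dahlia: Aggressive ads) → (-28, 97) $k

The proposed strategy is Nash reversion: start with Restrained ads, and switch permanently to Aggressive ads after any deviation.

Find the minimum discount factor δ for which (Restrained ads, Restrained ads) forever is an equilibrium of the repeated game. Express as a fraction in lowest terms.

One-period gain from deviating is 97 − 70 = 27. The loss is 70 − 27 = 43 in every subsequent period, with present value 43·δ/(1−δ).
Deviation is unprofitable when 43·δ/(1−δ) ≥ 27, i.e. δ/(1−δ) ≥ 27/43.
Equivalently δ ≥ 27/(27+43) = 27/70.

27/70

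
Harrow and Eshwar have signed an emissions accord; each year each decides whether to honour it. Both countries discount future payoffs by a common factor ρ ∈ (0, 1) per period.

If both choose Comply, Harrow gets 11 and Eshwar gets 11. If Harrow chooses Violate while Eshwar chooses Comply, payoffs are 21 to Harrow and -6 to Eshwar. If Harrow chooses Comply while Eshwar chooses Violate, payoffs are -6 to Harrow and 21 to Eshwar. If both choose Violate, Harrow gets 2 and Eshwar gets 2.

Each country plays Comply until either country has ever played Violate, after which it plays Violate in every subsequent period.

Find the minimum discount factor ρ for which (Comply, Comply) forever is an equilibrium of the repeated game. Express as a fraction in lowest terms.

11/(1−ρ) ≥ 21 + 2ρ/(1−ρ)
11 ≥ 21 − 19ρ
ρ ≥ 10/19.

10/19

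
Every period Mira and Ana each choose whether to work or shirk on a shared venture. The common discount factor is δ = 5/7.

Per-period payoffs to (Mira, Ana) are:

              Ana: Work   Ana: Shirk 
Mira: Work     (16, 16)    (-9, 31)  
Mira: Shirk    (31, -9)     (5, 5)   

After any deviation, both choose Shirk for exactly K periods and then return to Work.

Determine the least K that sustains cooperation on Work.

Need Σ_{k=1}^{K} δ^k ≥ (31−16)/(16−5) = 1.3636 at δ = 5/7.
At K = 2 the sum is 1.2245 < 1.3636; at K = 3 it is 1.5889 ≥ 1.3636.
So the minimum punishment length is K = 3.

3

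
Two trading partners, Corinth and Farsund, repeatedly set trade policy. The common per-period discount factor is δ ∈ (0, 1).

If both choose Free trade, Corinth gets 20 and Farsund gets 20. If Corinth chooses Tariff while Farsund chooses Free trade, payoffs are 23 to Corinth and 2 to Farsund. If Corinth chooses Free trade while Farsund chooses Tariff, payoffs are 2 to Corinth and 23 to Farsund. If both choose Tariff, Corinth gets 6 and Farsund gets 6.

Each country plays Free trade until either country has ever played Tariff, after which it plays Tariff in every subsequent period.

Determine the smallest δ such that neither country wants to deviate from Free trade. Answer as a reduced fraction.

Under grim trigger the critical discount factor is (T−C)/(T−P) with T = 23, C = 20, P = 6.
δ* = (23−20)/(23−6) = 3/17.

3/17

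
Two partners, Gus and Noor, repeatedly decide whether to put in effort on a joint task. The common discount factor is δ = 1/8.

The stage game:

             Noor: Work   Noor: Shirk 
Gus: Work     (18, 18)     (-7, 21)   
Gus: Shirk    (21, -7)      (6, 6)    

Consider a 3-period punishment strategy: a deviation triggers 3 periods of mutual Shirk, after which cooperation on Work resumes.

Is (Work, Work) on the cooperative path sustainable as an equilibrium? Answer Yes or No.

A one-shot deviation gives 21 now, then 6 for 3 periods, then back to 18.
Gain from deviating: (21−18) today; loss: (18−6) in each of the next 3 periods.
No-deviation condition: (18−6)(δ+…+δ^3) ≥ 21−18, i.e. δ+…+δ^3 ≥ 1/4.
At δ = 1/8: δ+…+δ^3 = 0.1426 < 0.2500.
So cooperation is not sustainable.

No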